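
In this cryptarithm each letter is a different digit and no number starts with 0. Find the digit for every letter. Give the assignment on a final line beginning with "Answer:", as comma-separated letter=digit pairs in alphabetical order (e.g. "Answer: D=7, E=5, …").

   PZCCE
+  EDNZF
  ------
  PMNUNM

Step 1. [col 1: E + F ≡ M (mod 10)] no forcing yet in column 1 (carry-in 0); M=0 is free and consistent — try it. So M=0.
Step 2. [col 1: E + F ≡ M (mod 10)] no forcing yet in column 1 (carry-in 0); F=2 is free and consistent — try it, so F=2.
Step 3. [P] adding two 5-digit numbers gives at most 5+1 digits, and here it does — P is that final carry and must be 1. So P=1.
Step 4. [col 1: E + F ≡ M (mod 10)] column 1 reads E+F+carry(0)=M with F=2, M=0; with digits 0,1,2 already taken and all letters distinct, the only value for E is 8. So E=8.
Step 5. [col 2: C + Z ≡ N (mod 10)] column 2 (C + Z ≡ N (mod 10), carry-in 1) doesn't pin Z yet; pick Z=7 and continue. So Z=7.
Step 6. [col 2: C + Z ≡ N (mod 10)] several values work for C in column 2 (C + Z ≡ N (mod 10), carry-in 1); try C=5. So C=5.
Step 7. [col 2: C + Z ≡ N (mod 10)] in column 2 we have C+Z≡N with carry-in 1; given C=5, Z=7 and digits 0,1,2,5,7,8 already taken and all letters distinct, that pins N to 3 ⇒ N=3.
Step 8. [col 3: C + N ≡ U (mod 10)] from column 3 (C=5, N=3, carry-in 1, digits 0,1,2,3,5,7,8 already taken and all letters distinct): U must equal 9 ⇒ U=9.
Step 9. [col 4: Z + D ≡ N (mod 10)] in column 4 we have Z+D≡N with carry-in 0; given Z=7, N=3 and digits 0,1,2,3,5,7,8,9 already taken and all letters distinct, that pins D to 6 ⇒ D=6.

Answer: C=5, D=6, E=8, F=2, M=0, N=3, P=1, U=9, Z=7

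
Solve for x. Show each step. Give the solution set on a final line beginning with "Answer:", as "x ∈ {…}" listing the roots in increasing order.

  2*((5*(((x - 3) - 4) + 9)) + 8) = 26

Step 1. [2*((5*(((x - 3) - 4) + 9)) + 8) = 26] 2·(inner) — divide through by 2, so div: (5*(((x - 3) - 4) + 9)) + 8 = 13.
Step 2. [(5*(((x - 3) - 4) + 9)) + 8 = 13] +8 is outermost — subtract 8 both sides, so sub: 5*(((x - 3) - 4) + 9) = 5.
Step 3. [5*(((x - 3) - 4) + 9) = 5] 5 out front; divide by 5 ⇒ div: ((x - 3) - 4) + 9 = 1.
Step 4. [((x - 3) - 4) + 9 = 1] peel the +9: subtract 9 from each side, so sub: (x - 3) - 4 = -8.
Step 5. [(x - 3) - 4 = -8] the outer -4 inverts by adding 4 ⇒ sub: x - 3 = -4.
Step 6. [x - 3 = -4] peel the -3: add 3 from each side. So sub: x = -1.

Answer: x ∈ {-1}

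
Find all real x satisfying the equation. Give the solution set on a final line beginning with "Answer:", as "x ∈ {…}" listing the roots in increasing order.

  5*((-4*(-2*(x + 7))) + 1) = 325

Step 1. [5*((-4*(-2*(x + 7))) + 1) = 325] leading coefficient 5: divide by 5 ⇒ div: (-4*(-2*(x + 7))) + 1 = 65.
Step 2. [(-4*(-2*(x + 7))) + 1 = 65] subtract 1: x sits inside (… + 1) ⇒ sub: -4*(-2*(x + 7)) = 64.
Step 3. [-4*(-2*(x + 7)) = 64] divide by the outer -4, so div: -2*(x + 7) = -16.
Step 4. [-2*(x + 7) = -16] LHS = -2·(…); ÷-2 both sides ⇒ div: x + 7 = 8.
Step 5. [x + 7 = 8] +7 is outermost — subtract 7 both sides. So sub: x = 1.

Answer: x ∈ {1}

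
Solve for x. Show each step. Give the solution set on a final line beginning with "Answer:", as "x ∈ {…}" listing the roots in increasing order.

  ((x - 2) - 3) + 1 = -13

Step 1. [((x - 2) - 3) + 1 = -13] subtract 1: x sits inside (… + 1), so sub: (x - 2) - 3 = -14.
Step 2. [(x - 2) - 3 = -14] add 3: x sits inside (… - 3) ⇒ sub: x - 2 = -11.
Step 3. [x - 2 = -11] the outer -2 inverts by adding 2 ⇒ sub: x = -9.

Answer: x ∈ {-9}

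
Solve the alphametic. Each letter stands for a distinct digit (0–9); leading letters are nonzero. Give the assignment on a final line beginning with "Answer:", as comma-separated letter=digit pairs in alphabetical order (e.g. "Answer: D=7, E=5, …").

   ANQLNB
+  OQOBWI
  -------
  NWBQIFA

Step 1. [col 1: B + I ≡ A (mod 10)] no forcing yet in column 1 (carry-in 0); I=5 is free and consistent — try it ⇒ I=5.
Step 2. [col 1: B + I ≡ A (mod 10)] no forcing yet in column 1 (carry-in 0); A=3 is free and consistent — try it. So A=3.
Step 3. [col 1: B + I ≡ A (mod 10)] from column 1 (I=5, A=3, carry-in 0, digits 3,5 already taken and all letters distinct): B must equal 8 ⇒ B=8.
Step 4. [col 2: N + W ≡ F (mod 10)] several values work for N in column 2 (N + W ≡ F (mod 10), carry-in 1); try N=1. So N=1.
Step 5. [col 2: N + W ≡ F (mod 10)] W=2 is one option consistent with column 2 (N + W ≡ F (mod 10), carry-in 1) — take it. So W=2.
Step 6. [col 2: N + W ≡ F (mod 10)] from column 2 (N=1, W=2, carry-in 1, digits 1,2,3,5,8 already taken and all letters distinct): F must equal 4 ⇒ F=4.
Step 7. [col 3: L + B ≡ I (mod 10)] in column 3 we have L+B≡I with carry-in 0; given B=8, I=5 and digits 1,2,3,4,5,8 already taken and all letters distinct, that pins L to 7, so L=7.
Step 8. [col 4: Q + O ≡ Q (mod 10)] in column 4 we have Q+O≡Q with carry-in 1; given nothing yet and digits 1,2,3,4,5,7,8 already taken and all letters distinct, that pins O to 9 ⇒ O=9.
Step 9. [col 4: Q + O ≡ Q (mod 10)] no forcing yet in column 4 (carry-in 1); Q=6 is free and consistent — try it ⇒ Q=6.

Answer: A=3, B=8, F=4, I=5, L=7, N=1, O=9, Q=6, W=2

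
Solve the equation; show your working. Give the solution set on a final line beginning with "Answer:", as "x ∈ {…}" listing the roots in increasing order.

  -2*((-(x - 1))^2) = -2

Step 1. [-2*((-(x - 1))^2) = -2] leading coefficient -2: divide by -2 ⇒ div: (-(x - 1))^2 = 1.
Step 2. [(-(x - 1))^2 = 1] √ both sides: 1 ≥ 0 gives two branches. So sqrt: -(x - 1) = 1 or -1.
Step 3. [-(x - 1) = 1 or -1] leading − — multiply by −1, so neg: x - 1 = -1 or 1.
Step 4. [x - 1 = -1 or 1] the outer -1 inverts by adding 1. So sub: x = 0 or 2.

Answer: x ∈ {0, 2}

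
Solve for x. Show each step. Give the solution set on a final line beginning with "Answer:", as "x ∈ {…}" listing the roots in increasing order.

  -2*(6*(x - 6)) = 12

Step 1. [-2*(6*(x - 6)) = 12] leading coefficient -2: divide by -2. So div: 6*(x - 6) = -6.
Step 2. [6*(x - 6) = -6] LHS = 6·(…); ÷6 both sides ⇒ div: x - 6 = -1.
Step 3. [x - 6 = -1] -6 is outermost — add 6 both sides. So sub: x = 5.

Answer: x ∈ {5}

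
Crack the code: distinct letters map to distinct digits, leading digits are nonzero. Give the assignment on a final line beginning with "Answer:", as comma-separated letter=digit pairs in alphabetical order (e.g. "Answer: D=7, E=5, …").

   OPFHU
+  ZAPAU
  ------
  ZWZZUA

Step 1. [col 1: U + U ≡ A (mod 10)] no forcing yet in column 1 (carry-in 0); A=4 is free and consistent — try it ⇒ A=4.
Step 2. [col 1: U + U ≡ A (mod 10)] no forcing yet in column 1 (carry-in 0); U=7 is free and consistent — try it ⇒ U=7.
Step 3. [col 2: H + A ≡ U (mod 10)] from column 2 (A=4, U=7, carry-in 1, digits 4,7 already taken and all letters distinct): H must equal 2. So H=2.
Step 4. [col 3: F + P ≡ Z (mod 10)] no forcing yet in column 3 (carry-in 0); Z=1 is free and consistent — try it. So Z=1.
Step 5. [col 3: F + P ≡ Z (mod 10)] column 3 (F + P ≡ Z (mod 10), carry-in 0) doesn't pin P yet; pick P=6 and continue, so P=6.
Step 6. [col 3: F + P ≡ Z (mod 10)] column 3: given P=6, Z=1, carry-in 0, and digits 1,2,4,6,7 already taken and all letters distinct, F+P≡Z (mod 10) forces F=5, so F=5.
Step 7. [col 5: O + Z ≡ W (mod 10)] from column 5 (Z=1, carry-in 1, digits 1,2,4,5,6,7 already taken and all letters distinct): W must equal 0 ⇒ W=0.
Step 8. [col 5: O + Z ≡ W (mod 10)] from column 5 (Z=1, W=0, carry-in 1, digits 0,1,2,4,5,6,7 already taken and all letters distinct): O must equal 8 ⇒ O=8.

Answer: A=4, F=5, H=2, O=8, P=6, U=7, W=0, Z=1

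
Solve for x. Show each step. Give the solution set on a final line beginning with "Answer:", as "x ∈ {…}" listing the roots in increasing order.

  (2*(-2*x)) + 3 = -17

Step 1. [(2*(-2*x)) + 3 = -17] peel the +3: subtract 3 from each side, so sub: 2*(-2*x) = -20.
Step 2. [2*(-2*x) = -20] divide by the outer 2, so div: -2*x = -10.
Step 3. [-2*x = -10] -2 out front; divide by -2, so div: x = 5.

Answer: x ∈ {5}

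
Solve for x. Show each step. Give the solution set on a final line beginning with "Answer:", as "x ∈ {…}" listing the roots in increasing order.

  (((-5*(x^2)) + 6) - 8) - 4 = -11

Step 1. [(((-5*(x^2)) + 6) - 8) - 4 = -11] add 4: x sits inside (… - 4) ⇒ sub: ((-5*(x^2)) + 6) - 8 = -7.
Step 2. [((-5*(x^2)) + 6) - 8 = -7] the outer -8 inverts by adding 8, so sub: (-5*(x^2)) + 6 = 1.
Step 3. [(-5*(x^2)) + 6 = 1] the outer +6 inverts by subtracting 6 ⇒ sub: -5*(x^2) = -5.
Step 4. [-5*(x^2) = -5] divide by the outer -5. So div: x^2 = 1.
Step 5. [x^2 = 1] √ both sides: 1 ≥ 0 gives two branches ⇒ sqrt: x = 1 or -1.

Answer: x ∈ {-1, 1}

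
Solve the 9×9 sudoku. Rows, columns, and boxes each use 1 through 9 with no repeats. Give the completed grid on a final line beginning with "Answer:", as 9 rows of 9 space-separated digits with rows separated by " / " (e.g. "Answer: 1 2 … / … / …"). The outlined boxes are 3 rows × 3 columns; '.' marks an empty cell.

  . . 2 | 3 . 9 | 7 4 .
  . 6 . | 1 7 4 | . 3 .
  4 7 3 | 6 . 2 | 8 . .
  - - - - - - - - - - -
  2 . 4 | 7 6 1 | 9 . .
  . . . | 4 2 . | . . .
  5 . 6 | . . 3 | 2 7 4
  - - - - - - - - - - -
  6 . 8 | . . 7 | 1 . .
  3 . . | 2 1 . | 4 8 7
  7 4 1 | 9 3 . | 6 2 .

Step 1. [r9c9∈{5}] r9c9's peers cover all but 5. So r9c9=5.
Step 2. [r6c2∈{1,8,9}] across row 6, 1 lands solely at r6c2. So r6c2=1.
Step 3. [r2c1∈{8,9}] in row 2, 8 fits only at r2c1 ⇒ r2c1=8.
Step 4. [r5c7∈{3,5}] across col 7, 3 lands solely at r5c7 ⇒ r5c7=3.
Step 5. [r2c3∈{5,9}] r2c3 is the only open cell in box 1 admitting 9 ⇒ r2c3=9.
Step 6. [r3c5∈{5}] r3c5 is down to just 5, so r3c5=5.
Step 7. [r5c6∈{5,8}] across box 5, 5 lands solely at r5c6. So r5c6=5.
Step 8. [r7c8∈{9}] r7c8 is down to just 9, so r7c8=9.
Step 9. [r3c8∈{1}] r3c8 is down to just 1 ⇒ r3c8=1.
Step 10. [r8c3∈{5}] r8c3's peers cover all but 5. So r8c3=5.
Step 11. [r5c9∈{1,6,8}] 1 has one home in row 5: r5c9. So r5c9=1.
Step 12. [r5c2∈{8,9}] in row 5, 8 fits only at r5c2. So r5c2=8.
Step 13. [r6c5∈{8,9}] in row 6, 9 fits only at r6c5, so r6c5=9.
Step 14. [r8c6∈{6}] only 6 remains possible at r8c6, so r8c6=6.
Step 15. [r8c2∈{9}] r8c2's peers cover all but 9 ⇒ r8c2=9.
Step 16. [r9c6∈{8}] nothing but 8 survives at r9c6, so r9c6=8.
Step 17. [r2c9∈{2}] r2c9 is down to just 2, so r2c9=2.
Step 18. [r7c5∈{4}] r7c5 is down to just 4. So r7c5=4.
Step 19. [r3c9∈{9}] only 9 remains possible at r3c9, so r3c9=9.
Step 20. [r5c1∈{9}] r5c1 has the single candidate 9 ⇒ r5c1=9.
Step 21. [r5c3∈{7}] r5c3 has the single candidate 7, so r5c3=7.
Step 22. [r6c4∈{8}] r6c4 has the single candidate 8 ⇒ r6c4=8.
Step 23. [r7c4∈{5}] r7c4 is down to just 5, so r7c4=5.
Step 24. [r2c7∈{5}] r2c7's peers cover all but 5. So r2c7=5.
Step 25. [r1c5∈{8}] r1c5 is down to just 8. So r1c5=8.
Step 26. [r4c2∈{3}] nothing but 3 survives at r4c2, so r4c2=3.
Step 27. [r1c1∈{1}] r1c1 is down to just 1, so r1c1=1.
Step 28. [r4c9∈{8}] r4c9 is down to just 8, so r4c9=8.
Step 29. [r4c8∈{5}] r4c8 has the single candidate 5, so r4c8=5.
Step 30. [r1c2∈{5}] r1c2 is down to just 5. So r1c2=5.
Step 31. [r5c8∈{6}] only 6 remains possible at r5c8, so r5c8=6.
Step 32. [r1c9∈{6}] r1c9's peers cover all but 6. So r1c9=6.
Step 33. [r7c2∈{2}] r7c2 has the single candidate 2 ⇒ r7c2=2.
Step 34. [r7c9∈{3}] r7c9's peers cover all but 3. So r7c9=3.

Answer: 1 5 2 3 8 9 7 4 6 / 8 6 9 1 7 4 5 3 2 / 4 7 3 6 5 2 8 1 9 / 2 3 4 7 6 1 9 5 8 / 9 8 7 4 2 5 3 6 1 / 5 1 6 8 9 3 2 7 4 / 6 2 8 5 4 7 1 9 3 / 3 9 5 2 1 6 4 8 7 / 7 4 1 9 3 8 6 2 5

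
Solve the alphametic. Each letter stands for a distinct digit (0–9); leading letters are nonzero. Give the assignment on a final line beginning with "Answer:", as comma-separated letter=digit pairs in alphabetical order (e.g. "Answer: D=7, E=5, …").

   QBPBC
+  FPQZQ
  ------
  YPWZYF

Step 1. [col 1: C + Q ≡ F (mod 10)] several values work for Q in column 1 (C + Q ≡ F (mod 10), carry-in 0); try Q=7 ⇒ Q=7.
Step 2. [Y] the sum has 6 digits but both addends have 5; that extra leading digit Y is the final carry, namely 1 ⇒ Y=1.
Step 3. [col 1: C + Q ≡ F (mod 10)] several values work for C in column 1 (C + Q ≡ F (mod 10), carry-in 0); try C=9. So C=9.
Step 4. [col 1: C + Q ≡ F (mod 10)] from column 1 (C=9, Q=7, carry-in 0, digits 1,7,9 already taken and all letters distinct): F must equal 6. So F=6.
Step 5. [col 2: B + Z ≡ Y (mod 10)] Z=2 is one option consistent with column 2 (B + Z ≡ Y (mod 10), carry-in 1) — take it. So Z=2.
Step 6. [col 2: B + Z ≡ Y (mod 10)] column 2 reads B+Z+carry(1)=Y with Z=2, Y=1; with digits 1,2,6,7,9 already taken and all letters distinct, the only value for B is 8, so B=8.
Step 7. [col 3: P + Q ≡ Z (mod 10)] column 3: given Q=7, Z=2, carry-in 1, and digits 1,2,6,7,8,9 already taken and all letters distinct, P+Q≡Z (mod 10) forces P=4, so P=4.
Step 8. [col 4: B + P ≡ W (mod 10)] column 4 reads B+P+carry(1)=W with B=8, P=4; with digits 1,2,4,6,7,8,9 already taken and all letters distinct, the only value for W is 3. So W=3.

Answer: B=8, C=9, F=6, P=4, Q=7, W=3, Y=1, Z=2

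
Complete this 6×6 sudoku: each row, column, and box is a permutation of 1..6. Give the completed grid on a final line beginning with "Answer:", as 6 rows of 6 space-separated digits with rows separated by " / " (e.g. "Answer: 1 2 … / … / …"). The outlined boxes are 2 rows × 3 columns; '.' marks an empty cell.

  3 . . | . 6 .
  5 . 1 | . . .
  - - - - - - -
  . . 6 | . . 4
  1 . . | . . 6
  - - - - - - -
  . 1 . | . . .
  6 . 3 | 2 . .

Step 1. [r3c1∈{2}] r3c1 has the single candidate 2, so r3c1=2.
Step 2. [r5c1∈{4}] nothing but 4 survives at r5c1 ⇒ r5c1=4.
Step 3. [r6c2∈{5}] r6c2 is down to just 5, so r6c2=5.
Step 4. [r4c5∈{2,3,5}] r4c5 is the only open cell in row 4 admitting 2, so r4c5=2.
Step 5. [r3c2∈{3}] r3c2's peers cover all but 3. So r3c2=3.
Step 6. [r4c2∈{4}] r4c2's peers cover all but 4 ⇒ r4c2=4.
Step 7. [r1c2∈{2}] only 2 remains possible at r1c2, so r1c2=2.
Step 8. [r4c4∈{3,5}] 3 has one home in row 4: r4c4 ⇒ r4c4=3.
Step 9. [r6c6∈{1}] r6c6 is down to just 1 ⇒ r6c6=1.
Step 10. [r1c4∈{1,4,5}] across row 1, 1 lands solely at r1c4, so r1c4=1.
Step 11. [r3c4∈{5}] nothing but 5 survives at r3c4, so r3c4=5.
Step 12. [r5c5∈{3,5}] col 5 places 5 nowhere but r5c5, so r5c5=5.
Step 13. [r2c5∈{3,4}] across col 5, 3 lands solely at r2c5. So r2c5=3.
Step 14. [r3c5∈{1}] only 1 remains possible at r3c5, so r3c5=1.
Step 15. [r2c4∈{4}] r2c4 is down to just 4, so r2c4=4.
Step 16. [r5c6∈{3}] nothing but 3 survives at r5c6. So r5c6=3.
Step 17. [r1c6∈{5}] r1c6 has the single candidate 5 ⇒ r1c6=5.
Step 18. [r6c5∈{4}] r6c5's peers cover all but 4. So r6c5=4.
Step 19. [r5c3∈{2}] r5c3's peers cover all but 2. So r5c3=2.
Step 20. [r2c6∈{2}] r2c6 has the single candidate 2 ⇒ r2c6=2.
Step 21. [r5c4∈{6}] only 6 remains possible at r5c4, so r5c4=6.
Step 22. [r1c3∈{4}] r1c3's peers cover all but 4, so r1c3=4.
Step 23. [r4c3∈{5}] nothing but 5 survives at r4c3 ⇒ r4c3=5.
Step 24. [r2c2∈{6}] r2c2 has the single candidate 6, so r2c2=6.

Answer: 3 2 4 1 6 5 / 5 6 1 4 3 2 / 2 3 6 5 1 4 / 1 4 5 3 2 6 / 4 1 2 6 5 3 / 6 5 3 2 4 1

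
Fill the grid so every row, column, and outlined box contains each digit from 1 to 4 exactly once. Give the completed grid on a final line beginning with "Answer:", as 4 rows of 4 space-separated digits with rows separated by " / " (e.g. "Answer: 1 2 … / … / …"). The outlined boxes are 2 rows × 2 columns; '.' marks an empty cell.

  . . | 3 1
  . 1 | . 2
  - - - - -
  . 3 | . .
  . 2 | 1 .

Step 1. [r4c1∈{4}] r4c1 has the single candidate 4 ⇒ r4c1=4.
Step 2. [r2c3∈{4}] only 4 remains possible at r2c3. So r2c3=4.
Step 3. [r3c1∈{1}] nothing but 1 survives at r3c1. So r3c1=1.
Step 4. [r3c4∈{4}] r3c4 is down to just 4. So r3c4=4.
Step 5. [r2c1∈{3}] nothing but 3 survives at r2c1 ⇒ r2c1=3.
Step 6. [r4c4∈{3}] only 3 remains possible at r4c4. So r4c4=3.
Step 7. [r1c2∈{4}] r1c2's peers cover all but 4 ⇒ r1c2=4.
Step 8. [r1c1∈{2}] r1c1 has the single candidate 2, so r1c1=2.
Step 9. [r3c3∈{2}] r3c3 is down to just 2 ⇒ r3c3=2.

Answer: 2 4 3 1 / 3 1 4 2 / 1 3 2 4 / 4 2 1 3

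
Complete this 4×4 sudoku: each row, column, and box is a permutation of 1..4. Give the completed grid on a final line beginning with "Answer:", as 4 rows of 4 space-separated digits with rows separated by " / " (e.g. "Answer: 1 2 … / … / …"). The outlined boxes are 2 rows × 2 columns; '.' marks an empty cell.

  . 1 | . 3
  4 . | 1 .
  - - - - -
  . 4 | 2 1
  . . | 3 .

Step 1. [r4c2∈{2}] r4c2 is down to just 2 ⇒ r4c2=2.
Step 2. [r3c1∈{3}] r3c1 is down to just 3 ⇒ r3c1=3.
Step 3. [r2c4∈{2}] nothing but 2 survives at r2c4, so r2c4=2.
Step 4. [r4c1∈{1}] nothing but 1 survives at r4c1 ⇒ r4c1=1.
Step 5. [r1c1∈{2}] nothing but 2 survives at r1c1, so r1c1=2.
Step 6. [r4c4∈{4}] only 4 remains possible at r4c4, so r4c4=4.
Step 7. [r1c3∈{4}] r1c3 is down to just 4 ⇒ r1c3=4.
Step 8. [r2c2∈{3}] only 3 remains possible at r2c2 ⇒ r2c2=3.

Answer: 2 1 4 3 / 4 3 1 2 / 3 4 2 1 / 1 2 3 4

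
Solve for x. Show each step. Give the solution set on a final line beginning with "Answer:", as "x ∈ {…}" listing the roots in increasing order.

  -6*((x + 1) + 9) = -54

Step 1. [-6*((x + 1) + 9) = -54] leading coefficient -6: divide by -6 ⇒ div: (x + 1) + 9 = 9.
Step 2. [(x + 1) + 9 = 9] +9 is outermost — subtract 9 both sides. So sub: x + 1 = 0.
Step 3. [x + 1 = 0] peel the +1: subtract 1 from each side ⇒ sub: x = -1.

Answer: x ∈ {-1}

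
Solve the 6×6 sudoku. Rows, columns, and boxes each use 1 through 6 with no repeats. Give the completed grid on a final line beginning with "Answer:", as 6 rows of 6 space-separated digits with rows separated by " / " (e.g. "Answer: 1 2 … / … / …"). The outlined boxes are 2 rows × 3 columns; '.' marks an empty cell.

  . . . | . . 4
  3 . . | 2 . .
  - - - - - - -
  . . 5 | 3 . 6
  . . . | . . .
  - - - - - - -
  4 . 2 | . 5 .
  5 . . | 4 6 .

Step 1. [r2c5∈{1}] r2c5 has the single candidate 1, so r2c5=1.
Step 2. [r5c2∈{1,3,6}] r5c2 is the only open cell in row 5 admitting 6. So r5c2=6.
Step 3. [r2c3∈{4,6}] r2c3 is the only open cell in row 2 admitting 6 ⇒ r2c3=6.
Step 4. [r4c3∈{1,3,4}] 4 has one home in col 3: r4c3, so r4c3=4.
Step 5. [r4c5∈{2}] r4c5 has the single candidate 2, so r4c5=2.
Step 6. [r2c6∈{5}] only 5 remains possible at r2c6. So r2c6=5.
Step 7. [r4c6∈{1}] r4c6 is down to just 1 ⇒ r4c6=1.
Step 8. [r6c3∈{1,3}] in col 3, 3 fits only at r6c3 ⇒ r6c3=3.
Step 9. [r6c2∈{1}] r6c2 is down to just 1, so r6c2=1.
Step 10. [r3c1∈{1,2}] across row 3, 1 lands solely at r3c1 ⇒ r3c1=1.
Step 11. [r3c2∈{2}] r3c2 has the single candidate 2. So r3c2=2.
Step 12. [r4c2∈{3}] nothing but 3 survives at r4c2. So r4c2=3.
Step 13. [r6c6∈{2}] only 2 remains possible at r6c6, so r6c6=2.
Step 14. [r4c4∈{5}] r4c4's peers cover all but 5 ⇒ r4c4=5.
Step 15. [r1c2∈{5}] only 5 remains possible at r1c2 ⇒ r1c2=5.
Step 16. [r5c6∈{3}] r5c6's peers cover all but 3. So r5c6=3.
Step 17. [r1c4∈{6}] r1c4 is down to just 6. So r1c4=6.
Step 18. [r5c4∈{1}] r5c4 is down to just 1 ⇒ r5c4=1.
Step 19. [r3c5∈{4}] r3c5's peers cover all but 4, so r3c5=4.
Step 20. [r2c2∈{4}] r2c2's peers cover all but 4, so r2c2=4.
Step 21. [r4c1∈{6}] r4c1's peers cover all but 6, so r4c1=6.
Step 22. [r1c3∈{1}] r1c3 has the single candidate 1 ⇒ r1c3=1.
Step 23. [r1c5∈{3}] r1c5's peers cover all but 3 ⇒ r1c5=3.
Step 24. [r1c1∈{2}] nothing but 2 survives at r1c1 ⇒ r1c1=2.

Answer: 2 5 1 6 3 4 / 3 4 6 2 1 5 / 1 2 5 3 4 6 / 6 3 4 5 2 1 / 4 6 2 1 5 3 / 5 1 3 4 6 2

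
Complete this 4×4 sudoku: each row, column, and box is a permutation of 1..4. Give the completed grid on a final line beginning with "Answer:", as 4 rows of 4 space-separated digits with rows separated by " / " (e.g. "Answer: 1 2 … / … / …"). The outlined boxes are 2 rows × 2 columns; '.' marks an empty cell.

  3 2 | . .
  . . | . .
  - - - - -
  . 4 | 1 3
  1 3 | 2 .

Step 1. [r1c3∈{4}] only 4 remains possible at r1c3, so r1c3=4.
Step 2. [r2c4∈{1,2}] in row 2, 2 fits only at r2c4, so r2c4=2.
Step 3. [r4c4∈{4}] only 4 remains possible at r4c4, so r4c4=4.
Step 4. [r2c1∈{4}] only 4 remains possible at r2c1 ⇒ r2c1=4.
Step 5. [r2c2∈{1}] nothing but 1 survives at r2c2, so r2c2=1.
Step 6. [r2c3∈{3}] nothing but 3 survives at r2c3, so r2c3=3.
Step 7. [r3c1∈{2}] r3c1's peers cover all but 2, so r3c1=2.
Step 8. [r1c4∈{1}] only 1 remains possible at r1c4, so r1c4=1.

Answer: 3 2 4 1 / 4 1 3 2 / 2 4 1 3 / 1 3 2 4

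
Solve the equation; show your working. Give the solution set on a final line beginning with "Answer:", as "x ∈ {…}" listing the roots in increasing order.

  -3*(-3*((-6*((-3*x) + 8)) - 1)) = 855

Step 1. [-3*(-3*((-6*((-3*x) + 8)) - 1)) = 855] leading coefficient -3: divide by -3. So div: -3*((-6*((-3*x) + 8)) - 1) = -285.
Step 2. [-3*((-6*((-3*x) + 8)) - 1) = -285] leading coefficient -3: divide by -3. So div: (-6*((-3*x) + 8)) - 1 = 95.
Step 3. [(-6*((-3*x) + 8)) - 1 = 95] -1 is outermost — add 1 both sides, so sub: -6*((-3*x) + 8) = 96.
Step 4. [-6*((-3*x) + 8) = 96] -6·(inner) — divide through by -6 ⇒ div: (-3*x) + 8 = -16.
Step 5. [(-3*x) + 8 = -16] subtract 8: x sits inside (… + 8) ⇒ sub: -3*x = -24.
Step 6. [-3*x = -24] -3·(inner) — divide through by -3. So div: x = 8.

Answer: x ∈ {8}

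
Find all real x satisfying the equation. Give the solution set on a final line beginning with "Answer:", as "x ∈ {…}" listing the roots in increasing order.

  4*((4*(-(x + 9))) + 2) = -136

Step 1. [4*((4*(-(x + 9))) + 2) = -136] 4 out front; divide by 4, so div: (4*(-(x + 9))) + 2 = -34.
Step 2. [(4*(-(x + 9))) + 2 = -34] +2 is outermost — subtract 2 both sides, so sub: 4*(-(x + 9)) = -36.
Step 3. [4*(-(x + 9)) = -36] 4·(inner) — divide through by 4, so div: -(x + 9) = -9.
Step 4. [-(x + 9) = -9] flip signs both sides. So neg: x + 9 = 9.
Step 5. [x + 9 = 9] 9 comes off first (subtract 9) ⇒ sub: x = 0.

Answer: x ∈ {0}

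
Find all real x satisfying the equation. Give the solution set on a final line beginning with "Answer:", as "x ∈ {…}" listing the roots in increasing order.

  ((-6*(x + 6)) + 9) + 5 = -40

Step 1. [((-6*(x + 6)) + 9) + 5 = -40] +5 is outermost — subtract 5 both sides, so sub: (-6*(x + 6)) + 9 = -45.
Step 2. [(-6*(x + 6)) + 9 = -45] +9 is outermost — subtract 9 both sides ⇒ sub: -6*(x + 6) = -54.
Step 3. [-6*(x + 6) = -54] divide by the outer -6 ⇒ div: x + 6 = 9.
Step 4. [x + 6 = 9] the outer +6 inverts by subtracting 6, so sub: x = 3.

Answer: x ∈ {3}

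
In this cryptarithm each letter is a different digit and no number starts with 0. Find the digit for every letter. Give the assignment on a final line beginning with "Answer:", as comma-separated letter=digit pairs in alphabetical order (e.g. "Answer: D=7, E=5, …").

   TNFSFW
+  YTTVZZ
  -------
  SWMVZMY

Step 1. [S] S is the leading digit of a 7-digit sum of two 6-digit numbers; the final carry is exactly 1. So S=1.
Step 2. [col 1: W + Z ≡ Y (mod 10)] W=6 is one option consistent with column 1 (W + Z ≡ Y (mod 10), carry-in 0) — take it. So W=6.
Step 3. [col 1: W + Z ≡ Y (mod 10)] several values work for Z in column 1 (W + Z ≡ Y (mod 10), carry-in 0); try Z=3. So Z=3.
Step 4. [col 1: W + Z ≡ Y (mod 10)] from column 1 (W=6, Z=3, carry-in 0, digits 1,3,6 already taken and all letters distinct): Y must equal 9 ⇒ Y=9.
Step 5. [col 2: F + Z ≡ M (mod 10)] column 2 (F + Z ≡ M (mod 10), carry-in 0) doesn't pin M yet; pick M=8 and continue. So M=8.
Step 6. [col 2: F + Z ≡ M (mod 10)] column 2: given Z=3, M=8, carry-in 0, and digits 1,3,6,8,9 already taken and all letters distinct, F+Z≡M (mod 10) forces F=5. So F=5.
Step 7. [col 3: S + V ≡ Z (mod 10)] in column 3 we have S+V≡Z with carry-in 0; given S=1, Z=3 and digits 1,3,5,6,8,9 already taken and all letters distinct, that pins V to 2, so V=2.
Step 8. [col 4: F + T ≡ V (mod 10)] column 4: given F=5, V=2, carry-in 0, and digits 1,2,3,5,6,8,9 already taken and all letters distinct, F+T≡V (mod 10) forces T=7, so T=7.
Step 9. [col 5: N + T ≡ M (mod 10)] in column 5 we have N+T≡M with carry-in 1; given T=7, M=8 and digits 1,2,3,5,6,7,8,9 already taken and all letters distinct, that pins N to 0. So N=0.

Answer: F=5, M=8, N=0, S=1, T=7, V=2, W=6, Y=9, Z=3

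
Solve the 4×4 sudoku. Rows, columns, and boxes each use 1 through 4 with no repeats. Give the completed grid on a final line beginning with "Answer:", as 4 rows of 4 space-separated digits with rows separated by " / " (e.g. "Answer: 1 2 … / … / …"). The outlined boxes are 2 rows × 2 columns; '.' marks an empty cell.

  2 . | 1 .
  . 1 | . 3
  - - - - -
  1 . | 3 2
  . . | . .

Step 1. [r4c3∈{4}] r4c3's peers cover all but 4, so r4c3=4.
Step 2. [r1c2∈{3,4}] across row 1, 3 lands solely at r1c2 ⇒ r1c2=3.
Step 3. [r4c1∈{3}] r4c1 has the single candidate 3. So r4c1=3.
Step 4. [r2c3∈{2}] r2c3's peers cover all but 2. So r2c3=2.
Step 5. [r4c2∈{2}] nothing but 2 survives at r4c2. So r4c2=2.
Step 6. [r1c4∈{4}] nothing but 4 survives at r1c4. So r1c4=4.
Step 7. [r3c2∈{4}] r3c2 has the single candidate 4, so r3c2=4.
Step 8. [r4c4∈{1}] r4c4 has the single candidate 1, so r4c4=1.
Step 9. [r2c1∈{4}] r2c1 is down to just 4. So r2c1=4.

Answer: 2 3 1 4 / 4 1 2 3 / 1 4 3 2 / 3 2 4 1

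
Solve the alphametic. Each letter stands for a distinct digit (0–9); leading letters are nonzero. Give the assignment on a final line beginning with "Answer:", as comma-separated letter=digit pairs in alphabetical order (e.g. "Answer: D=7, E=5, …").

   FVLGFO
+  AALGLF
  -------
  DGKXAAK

Step 1. [col 1: O + F ≡ K (mod 10)] column 1 (O + F ≡ K (mod 10), carry-in 0) doesn't pin F yet; pick F=5 and continue, so F=5.
Step 2. [col 1: O + F ≡ K (mod 10)] no forcing yet in column 1 (carry-in 0); K=7 is free and consistent — try it ⇒ K=7.
Step 3. [col 1: O + F ≡ K (mod 10)] column 1 reads O+F+carry(0)=K with F=5, K=7; with digits 5,7 already taken and all letters distinct, the only value for O is 2, so O=2.
Step 4. [col 2: F + L ≡ A (mod 10)] no forcing yet in column 2 (carry-in 0); A=8 is free and consistent — try it, so A=8.
Step 5. [col 2: F + L ≡ A (mod 10)] column 2: given F=5, A=8, carry-in 0, and digits 2,5,7,8 already taken and all letters distinct, F+L≡A (mod 10) forces L=3, so L=3.
Step 6. [col 3: G + G ≡ A (mod 10)] column 3 (G + G ≡ A (mod 10), carry-in 0) doesn't pin G yet; pick G=4 and continue, so G=4.
Step 7. [D] D is the leading digit of a 7-digit sum of two 6-digit numbers; the final carry is exactly 1 ⇒ D=1.
Step 8. [col 4: L + L ≡ X (mod 10)] column 4: given L=3, carry-in 0, and digits 1,2,3,4,5,7,8 already taken and all letters distinct, L+L≡X (mod 10) forces X=6, so X=6.
Step 9. [col 5: V + A ≡ K (mod 10)] from column 5 (A=8, K=7, carry-in 0, digits 1,2,3,4,5,6,7,8 already taken and all letters distinct): V must equal 9, so V=9.

Answer: A=8, D=1, F=5, G=4, K=7, L=3, O=2, V=9, X=6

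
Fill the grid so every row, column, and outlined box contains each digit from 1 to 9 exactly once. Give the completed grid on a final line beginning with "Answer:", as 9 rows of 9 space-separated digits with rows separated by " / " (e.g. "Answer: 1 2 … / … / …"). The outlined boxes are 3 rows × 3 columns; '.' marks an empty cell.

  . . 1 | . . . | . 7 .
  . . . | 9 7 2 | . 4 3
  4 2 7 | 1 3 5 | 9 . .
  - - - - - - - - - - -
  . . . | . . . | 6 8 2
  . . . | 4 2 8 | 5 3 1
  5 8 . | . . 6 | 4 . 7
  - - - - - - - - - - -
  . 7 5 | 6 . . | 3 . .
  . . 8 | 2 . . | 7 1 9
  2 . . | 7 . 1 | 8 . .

Step 1. [r2c3∈{6}] only 6 remains possible at r2c3, so r2c3=6.
Step 2. [r5c3∈{9}] nothing but 9 survives at r5c3. So r5c3=9.
Step 3. [r4c2∈{1,3,4}] col 2 places 1 nowhere but r4c2, so r4c2=1.
Step 4. [r8c6∈{3,4}] r8c6 is the only open cell in box 8 admitting 3. So r8c6=3.
Step 5. [r1c9∈{5,6,8}] across box 3, 5 lands solely at r1c9, so r1c9=5.
Step 6. [r8c1∈{6}] r8c1 has the single candidate 6, so r8c1=6.
Step 7. [r7c9∈{4}] nothing but 4 survives at r7c9. So r7c9=4.
Step 8. [r7c6∈{9}] r7c6's peers cover all but 9, so r7c6=9.
Step 9. [r1c1∈{3,8,9}] r1c1 is the only open cell in col 1 admitting 9. So r1c1=9.
Step 10. [r4c1∈{3,7}] col 1 places 3 nowhere but r4c1, so r4c1=3.
Step 11. [r8c2∈{4}] nothing but 4 survives at r8c2. So r8c2=4.
Step 12. [r9c8∈{5,6}] across col 8, 5 lands solely at r9c8 ⇒ r9c8=5.
Step 13. [r1c5∈{4,6,8}] across row 1, 6 lands solely at r1c5, so r1c5=6.
Step 14. [r4c5∈{5,9}] in row 4, 9 fits only at r4c5 ⇒ r4c5=9.
Step 15. [r9c3∈{3}] nothing but 3 survives at r9c3 ⇒ r9c3=3.
Step 16. [r3c8∈{6}] r3c8 has the single candidate 6 ⇒ r3c8=6.
Step 17. [r6c5∈{1}] nothing but 1 survives at r6c5 ⇒ r6c5=1.
Step 18. [r8c5∈{5}] only 5 remains possible at r8c5. So r8c5=5.
Step 19. [r2c7∈{1}] nothing but 1 survives at r2c7. So r2c7=1.
Step 20. [r6c8∈{9}] r6c8's peers cover all but 9. So r6c8=9.
Step 21. [r5c2∈{6}] r5c2's peers cover all but 6 ⇒ r5c2=6.
Step 22. [r1c4∈{8}] only 8 remains possible at r1c4 ⇒ r1c4=8.
Step 23. [r3c9∈{8}] nothing but 8 survives at r3c9 ⇒ r3c9=8.
Step 24. [r1c2∈{3}] r1c2's peers cover all but 3. So r1c2=3.
Step 25. [r5c1∈{7}] r5c1 has the single candidate 7, so r5c1=7.
Step 26. [r4c4∈{5}] r4c4 has the single candidate 5, so r4c4=5.
Step 27. [r1c7∈{2}] r1c7 is down to just 2 ⇒ r1c7=2.
Step 28. [r7c8∈{2}] only 2 remains possible at r7c8, so r7c8=2.
Step 29. [r6c4∈{3}] nothing but 3 survives at r6c4, so r6c4=3.
Step 30. [r2c1∈{8}] nothing but 8 survives at r2c1 ⇒ r2c1=8.
Step 31. [r7c5∈{8}] nothing but 8 survives at r7c5. So r7c5=8.
Step 32. [r4c3∈{4}] r4c3's peers cover all but 4. So r4c3=4.
Step 33. [r9c5∈{4}] r9c5 is down to just 4. So r9c5=4.
Step 34. [r1c6∈{4}] nothing but 4 survives at r1c6, so r1c6=4.
Step 35. [r9c2∈{9}] r9c2's peers cover all but 9, so r9c2=9.
Step 36. [r2c2∈{5}] only 5 remains possible at r2c2. So r2c2=5.
Step 37. [r7c1∈{1}] r7c1's peers cover all but 1, so r7c1=1.
Step 38. [r4c6∈{7}] r4c6's peers cover all but 7 ⇒ r4c6=7.
Step 39. [r9c9∈{6}] r9c9 has the single candidate 6. So r9c9=6.
Step 40. [r6c3∈{2}] nothing but 2 survives at r6c3 ⇒ r6c3=2.

Answer: 9 3 1 8 6 4 2 7 5 / 8 5 6 9 7 2 1 4 3 / 4 2 7 1 3 5 9 6 8 / 3 1 4 5 9 7 6 8 2 / 7 6 9 4 2 8 5 3 1 / 5 8 2 3 1 6 4 9 7 / 1 7 5 6 8 9 3 2 4 / 6 4 8 2 5 3 7 1 9 / 2 9 3 7 4 1 8 5 6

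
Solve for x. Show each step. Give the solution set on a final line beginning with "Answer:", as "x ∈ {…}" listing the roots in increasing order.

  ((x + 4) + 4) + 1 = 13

Step 1. [((x + 4) + 4) + 1 = 13] the outer +1 inverts by subtracting 1. So sub: (x + 4) + 4 = 12.
Step 2. [(x + 4) + 4 = 12] subtract 4: x sits inside (… + 4). So sub: x + 4 = 8.
Step 3. [x + 4 = 8] peel the +4: subtract 4 from each side, so sub: x = 4.

Answer: x ∈ {4}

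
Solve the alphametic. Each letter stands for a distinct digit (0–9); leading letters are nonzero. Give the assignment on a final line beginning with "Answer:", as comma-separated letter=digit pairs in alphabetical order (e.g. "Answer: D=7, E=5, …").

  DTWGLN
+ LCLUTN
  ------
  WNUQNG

Step 1. [col 1: N + N ≡ G (mod 10)] no forcing yet in column 1 (carry-in 0); G=6 is free and consistent — try it. So G=6.
Step 2. [col 1: N + N ≡ G (mod 10)] N=3 is one option consistent with column 1 (N + N ≡ G (mod 10), carry-in 0) — take it ⇒ N=3.
Step 3. [col 2: L + T ≡ N (mod 10)] no forcing yet in column 2 (carry-in 0); T=8 is free and consistent — try it, so T=8.
Step 4. [col 2: L + T ≡ N (mod 10)] from column 2 (T=8, N=3, carry-in 0, digits 3,6,8 already taken and all letters distinct): L must equal 5, so L=5.
Step 5. [col 3: G + U ≡ Q (mod 10)] no forcing yet in column 3 (carry-in 1); Q=9 is free and consistent — try it. So Q=9.
Step 6. [col 3: G + U ≡ Q (mod 10)] in column 3 we have G+U≡Q with carry-in 1; given G=6, Q=9 and digits 3,5,6,8,9 already taken and all letters distinct, that pins U to 2. So U=2.
Step 7. [col 4: W + L ≡ U (mod 10)] in column 4 we have W+L≡U with carry-in 0; given L=5, U=2 and digits 2,3,5,6,8,9 already taken and all letters distinct, that pins W to 7 ⇒ W=7.
Step 8. [col 5: T + C ≡ N (mod 10)] column 5 reads T+C+carry(1)=N with T=8, N=3; with digits 2,3,5,6,7,8,9 already taken and all letters distinct, the only value for C is 4, so C=4.
Step 9. [col 6: D + L ≡ W (mod 10)] column 6: given L=5, W=7, carry-in 1, and digits 2,3,4,5,6,7,8,9 already taken and all letters distinct, D+L≡W (mod 10) forces D=1 ⇒ D=1.

Answer: C=4, D=1, G=6, L=5, N=3, Q=9, T=8, U=2, W=7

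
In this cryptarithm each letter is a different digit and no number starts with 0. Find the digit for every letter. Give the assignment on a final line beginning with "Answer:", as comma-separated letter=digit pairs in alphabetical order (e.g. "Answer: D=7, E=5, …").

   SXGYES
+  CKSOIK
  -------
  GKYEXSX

Step 1. [col 1: S + K ≡ X (mod 10)] several values work for S in column 1 (S + K ≡ X (mod 10), carry-in 0); try S=4 ⇒ S=4.
Step 2. [G] G is the leading digit of a 7-digit sum of two 6-digit numbers; the final carry is exactly 1, so G=1.
Step 3. [col 1: S + K ≡ X (mod 10)] K=3 is one option consistent with column 1 (S + K ≡ X (mod 10), carry-in 0) — take it ⇒ K=3.
Step 4. [col 1: S + K ≡ X (mod 10)] column 1: given S=4, K=3, carry-in 0, and digits 1,3,4 already taken and all letters distinct, S+K≡X (mod 10) forces X=7 ⇒ X=7.
Step 5. [col 2: E + I ≡ S (mod 10)] column 2 (E + I ≡ S (mod 10), carry-in 0) doesn't pin I yet; pick I=9 and continue. So I=9.
Step 6. [col 2: E + I ≡ S (mod 10)] column 2 reads E+I+carry(0)=S with I=9, S=4; with digits 1,3,4,7,9 already taken and all letters distinct, the only value for E is 5, so E=5.
Step 7. [col 3: Y + O ≡ X (mod 10)] no forcing yet in column 3 (carry-in 1); Y=0 is free and consistent — try it, so Y=0.
Step 8. [col 3: Y + O ≡ X (mod 10)] in column 3 we have Y+O≡X with carry-in 1; given Y=0, X=7 and digits 0,1,3,4,5,7,9 already taken and all letters distinct, that pins O to 6. So O=6.
Step 9. [col 6: S + C ≡ K (mod 10)] column 6 reads S+C+carry(1)=K with S=4, K=3; with digits 0,1,3,4,5,6,7,9 already taken and all letters distinct, the only value for C is 8. So C=8.

Answer: C=8, E=5, G=1, I=9, K=3, O=6, S=4, X=7, Y=0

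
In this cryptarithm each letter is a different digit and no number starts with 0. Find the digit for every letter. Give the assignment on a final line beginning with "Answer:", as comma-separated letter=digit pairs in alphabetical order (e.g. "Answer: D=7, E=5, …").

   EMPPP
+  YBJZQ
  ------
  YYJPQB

Step 1. [col 1: P + Q ≡ B (mod 10)] no forcing yet in column 1 (carry-in 0); B=3 is free and consistent — try it, so B=3.
Step 2. [Y] Y is the leading digit of a 6-digit sum of two 5-digit numbers; the final carry is exactly 1, so Y=1.
Step 3. [col 1: P + Q ≡ B (mod 10)] no forcing yet in column 1 (carry-in 0); P=5 is free and consistent — try it. So P=5.
Step 4. [col 1: P + Q ≡ B (mod 10)] column 1 reads P+Q+carry(0)=B with P=5, B=3; with digits 1,3,5 already taken and all letters distinct, the only value for Q is 8 ⇒ Q=8.
Step 5. [col 2: P + Z ≡ Q (mod 10)] column 2 reads P+Z+carry(1)=Q with P=5, Q=8; with digits 1,3,5,8 already taken and all letters distinct, the only value for Z is 2, so Z=2.
Step 6. [col 3: P + J ≡ P (mod 10)] from column 3 (P=5, carry-in 0, digits 1,2,3,5,8 already taken and all letters distinct): J must equal 0. So J=0.
Step 7. [col 4: M + B ≡ J (mod 10)] column 4 reads M+B+carry(0)=J with B=3, J=0; with digits 0,1,2,3,5,8 already taken and all letters distinct, the only value for M is 7. So M=7.
Step 8. [col 5: E + Y ≡ Y (mod 10)] from column 5 (Y=1, carry-in 1, digits 0,1,2,3,5,7,8 already taken and all letters distinct): E must equal 9. So E=9.

Answer: B=3, E=9, J=0, M=7, P=5, Q=8, Y=1, Z=2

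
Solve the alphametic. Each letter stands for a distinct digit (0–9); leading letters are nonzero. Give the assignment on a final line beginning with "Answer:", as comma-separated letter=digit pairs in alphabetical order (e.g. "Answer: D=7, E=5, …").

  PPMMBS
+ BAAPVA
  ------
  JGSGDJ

Step 1. [col 1: S + A ≡ J (mod 10)] column 1 (S + A ≡ J (mod 10), carry-in 0) doesn't pin A yet; pick A=3 and continue. So A=3.
Step 2. [col 1: S + A ≡ J (mod 10)] no forcing yet in column 1 (carry-in 0); J=8 is free and consistent — try it ⇒ J=8.
Step 3. [col 1: S + A ≡ J (mod 10)] from column 1 (A=3, J=8, carry-in 0, digits 3,8 already taken and all letters distinct): S must equal 5. So S=5.
Step 4. [col 2: B + V ≡ D (mod 10)] several values work for D in column 2 (B + V ≡ D (mod 10), carry-in 0); try D=6. So D=6.
Step 5. [col 2: B + V ≡ D (mod 10)] B=7 is one option consistent with column 2 (B + V ≡ D (mod 10), carry-in 0) — take it ⇒ B=7.
Step 6. [col 2: B + V ≡ D (mod 10)] from column 2 (B=7, D=6, carry-in 0, digits 3,5,6,7,8 already taken and all letters distinct): V must equal 9 ⇒ V=9.
Step 7. [col 3: M + P ≡ G (mod 10)] column 3 (M + P ≡ G (mod 10), carry-in 1) doesn't pin M yet; pick M=2 and continue, so M=2.
Step 8. [col 3: M + P ≡ G (mod 10)] in column 3 we have M+P≡G with carry-in 1; given M=2 and digits 2,3,5,6,7,8,9 already taken and all letters distinct, that pins G to 4, so G=4.
Step 9. [col 3: M + P ≡ G (mod 10)] column 3: given M=2, G=4, carry-in 1, and digits 2,3,4,5,6,7,8,9 already taken and all letters distinct, M+P≡G (mod 10) forces P=1 ⇒ P=1.

Answer: A=3, B=7, D=6, G=4, J=8, M=2, P=1, S=5, V=9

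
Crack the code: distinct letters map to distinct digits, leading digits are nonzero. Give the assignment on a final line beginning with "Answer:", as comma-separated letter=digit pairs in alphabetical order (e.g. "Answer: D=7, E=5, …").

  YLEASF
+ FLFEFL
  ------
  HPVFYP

Step 1. [col 1: F + L ≡ P (mod 10)] no forcing yet in column 1 (carry-in 0); F=2 is free and consistent — try it. So F=2.
Step 2. [col 1: F + L ≡ P (mod 10)] L=1 is one option consistent with column 1 (F + L ≡ P (mod 10), carry-in 0) — take it. So L=1.
Step 3. [col 1: F + L ≡ P (mod 10)] in column 1 we have F+L≡P with carry-in 0; given F=2, L=1 and digits 1,2 already taken and all letters distinct, that pins P to 3. So P=3.
Step 4. [col 2: S + F ≡ Y (mod 10)] no forcing yet in column 2 (carry-in 0); S=4 is free and consistent — try it ⇒ S=4.
Step 5. [col 2: S + F ≡ Y (mod 10)] column 2: given S=4, F=2, carry-in 0, and digits 1,2,3,4 already taken and all letters distinct, S+F≡Y (mod 10) forces Y=6 ⇒ Y=6.
Step 6. [col 3: A + E ≡ F (mod 10)] several values work for A in column 3 (A + E ≡ F (mod 10), carry-in 0); try A=5. So A=5.
Step 7. [col 3: A + E ≡ F (mod 10)] column 3: given A=5, F=2, carry-in 0, and digits 1,2,3,4,5,6 already taken and all letters distinct, A+E≡F (mod 10) forces E=7, so E=7.
Step 8. [col 4: E + F ≡ V (mod 10)] in column 4 we have E+F≡V with carry-in 1; given E=7, F=2 and digits 1,2,3,4,5,6,7 already taken and all letters distinct, that pins V to 0. So V=0.
Step 9. [col 6: Y + F ≡ H (mod 10)] column 6: given Y=6, F=2, carry-in 0, and digits 0,1,2,3,4,5,6,7 already taken and all letters distinct, Y+F≡H (mod 10) forces H=8 ⇒ H=8.

Answer: A=5, E=7, F=2, H=8, L=1, P=3, S=4, V=0, Y=6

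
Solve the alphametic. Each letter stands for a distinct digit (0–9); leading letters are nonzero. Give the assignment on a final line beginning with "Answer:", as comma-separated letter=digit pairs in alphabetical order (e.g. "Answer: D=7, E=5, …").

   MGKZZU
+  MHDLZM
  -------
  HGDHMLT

Step 1. [col 1: U + M ≡ T (mod 10)] no forcing yet in column 1 (carry-in 0); U=3 is free and consistent — try it. So U=3.
Step 2. [H] adding two 6-digit numbers gives at most 6+1 digits, and here it does — H is that final carry and must be 1, so H=1.
Step 3. [col 1: U + M ≡ T (mod 10)] column 1 (U + M ≡ T (mod 10), carry-in 0) doesn't pin T yet; pick T=9 and continue, so T=9.
Step 4. [col 1: U + M ≡ T (mod 10)] in column 1 we have U+M≡T with carry-in 0; given U=3, T=9 and digits 1,3,9 already taken and all letters distinct, that pins M to 6, so M=6.
Step 5. [col 2: Z + Z ≡ L (mod 10)] Z=5 is one option consistent with column 2 (Z + Z ≡ L (mod 10), carry-in 0) — take it, so Z=5.
Step 6. [col 2: Z + Z ≡ L (mod 10)] in column 2 we have Z+Z≡L with carry-in 0; given Z=5 and digits 1,3,5,6,9 already taken and all letters distinct, that pins L to 0, so L=0.
Step 7. [col 4: K + D ≡ H (mod 10)] K=7 is one option consistent with column 4 (K + D ≡ H (mod 10), carry-in 0) — take it ⇒ K=7.
Step 8. [col 4: K + D ≡ H (mod 10)] from column 4 (K=7, H=1, carry-in 0, digits 0,1,3,5,6,7,9 already taken and all letters distinct): D must equal 4 ⇒ D=4.
Step 9. [col 5: G + H ≡ D (mod 10)] in column 5 we have G+H≡D with carry-in 1; given H=1, D=4 and digits 0,1,3,4,5,6,7,9 already taken and all letters distinct, that pins G to 2, so G=2.

Answer: D=4, G=2, H=1, K=7, L=0, M=6, T=9, U=3, Z=5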